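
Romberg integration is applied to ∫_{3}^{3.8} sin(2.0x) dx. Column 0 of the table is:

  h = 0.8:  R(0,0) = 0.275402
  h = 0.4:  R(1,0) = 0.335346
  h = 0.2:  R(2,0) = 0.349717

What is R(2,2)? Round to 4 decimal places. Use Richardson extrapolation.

R(1,1) = 0.335346 + (0.335346 − 0.275402)/3 = 0.355327
R(2,1) = 0.349717 + (0.349717 − 0.335346)/3 = 0.354507
R(2,2) = 0.354507 + (0.354507 − 0.355327)/15 = 0.354452

0.3545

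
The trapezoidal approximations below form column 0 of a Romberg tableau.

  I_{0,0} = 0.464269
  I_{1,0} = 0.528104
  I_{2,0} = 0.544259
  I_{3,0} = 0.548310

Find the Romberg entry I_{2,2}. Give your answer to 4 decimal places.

0.5497

Richardson extrapolation on the trapezoidal column (denominator 4−1=3):
I_{1,1} = (4·0.528104 − 0.464269) / 3 = 0.549382
I_{2,1} = 0.544259 + (0.544259 − 0.528104)/3 = 0.549644
I_{2,2} = 0.549644 + (0.549644 − 0.549382)/15 = 0.549661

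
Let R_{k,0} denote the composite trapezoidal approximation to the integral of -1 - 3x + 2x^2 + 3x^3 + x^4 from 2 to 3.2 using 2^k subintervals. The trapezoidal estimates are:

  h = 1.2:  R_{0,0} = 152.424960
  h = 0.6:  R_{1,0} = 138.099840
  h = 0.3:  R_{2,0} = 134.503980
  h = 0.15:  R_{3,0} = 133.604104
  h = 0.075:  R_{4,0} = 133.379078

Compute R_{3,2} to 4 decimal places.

Richardson extrapolation on the trapezoidal column (denominator 4−1=3):
R_{2,1} = (4·134.503980 − 138.099840) / 3 = 133.305360
R_{3,1} = 133.604104 + (133.604104 − 134.503980)/3 = 133.304145
R_{3,2} = 133.304145 + (133.304145 − 133.305360)/15 = 133.304064

133.3041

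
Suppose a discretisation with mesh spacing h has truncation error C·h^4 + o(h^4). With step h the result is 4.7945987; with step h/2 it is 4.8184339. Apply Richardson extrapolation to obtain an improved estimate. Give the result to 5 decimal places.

The leading error scales as h^4; refining by a factor of 2 reduces it by 2^4 = 16.
Extrapolated value = (16·A(h/2) − A(h)) / (16 − 1)
= (16·4.8184339 − 4.7945987) / 15
= 72.3003437 / 15 = 4.8200229

4.82002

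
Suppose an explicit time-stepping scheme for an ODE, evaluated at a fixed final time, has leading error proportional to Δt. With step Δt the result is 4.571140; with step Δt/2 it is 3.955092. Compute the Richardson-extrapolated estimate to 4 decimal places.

Extrapolated value = (2·A(Δt/2) − A(Δt)) / (2 − 1)
= (2·3.955092 − 4.571140) / 1
= 3.339044 / 1 = 3.339044

3.3390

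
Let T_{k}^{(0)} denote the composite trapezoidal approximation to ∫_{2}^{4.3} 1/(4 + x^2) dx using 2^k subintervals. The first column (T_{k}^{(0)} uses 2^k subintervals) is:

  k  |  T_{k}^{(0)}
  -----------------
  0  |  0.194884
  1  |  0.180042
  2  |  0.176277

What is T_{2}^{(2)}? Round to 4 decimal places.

0.1750

Richardson extrapolation on the trapezoidal column (denominator 4−1=3):
T_{1}^{(1)} = 0.180042 + (0.180042 − 0.194884)/3 = 0.175095
T_{2}^{(1)} = 0.176277 + (0.176277 − 0.180042)/3 = 0.175022
T_{2}^{(2)} = (16·0.175022 − 0.175095) / 15 = 0.175017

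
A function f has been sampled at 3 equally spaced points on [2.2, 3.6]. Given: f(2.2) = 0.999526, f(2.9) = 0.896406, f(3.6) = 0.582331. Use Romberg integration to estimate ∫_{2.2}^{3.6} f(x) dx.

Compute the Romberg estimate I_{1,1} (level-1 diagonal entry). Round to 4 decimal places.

I_{0,0} (trapezoid, 1 panel, h=1.4000): 1.107300
I_{1,0} (trapezoid, 2 panels, h=0.7000): 1.181134
I_{1,1} = 1.181134 + (1.181134 − 1.107300)/3 = 1.205745

1.2057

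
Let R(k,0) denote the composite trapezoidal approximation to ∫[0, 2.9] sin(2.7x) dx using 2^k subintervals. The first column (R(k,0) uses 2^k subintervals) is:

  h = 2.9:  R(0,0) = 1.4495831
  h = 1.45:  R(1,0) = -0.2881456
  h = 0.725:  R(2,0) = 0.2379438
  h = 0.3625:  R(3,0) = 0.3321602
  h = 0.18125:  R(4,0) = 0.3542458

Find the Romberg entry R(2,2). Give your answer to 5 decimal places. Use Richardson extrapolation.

0.49869

Richardson extrapolation on the trapezoidal column (denominator 4−1=3):
R(1,1) = -0.2881456 + (-0.2881456 − 1.4495831)/3 = -0.8673885
R(2,1) = (4·0.2379438 − (-0.2881456)) / 3 = 0.4133069
R(2,2) = (16·0.4133069 − (-0.8673885)) / 15 = 0.4986866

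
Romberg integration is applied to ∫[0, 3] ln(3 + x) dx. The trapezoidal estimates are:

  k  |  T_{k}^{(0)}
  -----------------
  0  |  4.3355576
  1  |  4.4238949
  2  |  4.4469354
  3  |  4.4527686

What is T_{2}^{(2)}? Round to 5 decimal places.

4.45470

Richardson extrapolation on the trapezoidal column (denominator 4−1=3):
T_{1}^{(1)} = (4·4.4238949 − 4.3355576) / 3 = 4.4533407
T_{2}^{(1)} = 4.4469354 + (4.4469354 − 4.4238949)/3 = 4.4546156
T_{2}^{(2)} = 4.4546156 + (4.4546156 − 4.4533407)/15 = 4.4547006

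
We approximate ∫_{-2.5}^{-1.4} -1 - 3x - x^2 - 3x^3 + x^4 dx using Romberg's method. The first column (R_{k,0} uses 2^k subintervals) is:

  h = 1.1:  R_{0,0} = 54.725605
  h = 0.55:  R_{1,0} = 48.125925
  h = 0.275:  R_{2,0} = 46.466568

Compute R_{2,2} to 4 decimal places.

45.9126

Richardson extrapolation on the trapezoidal column (denominator 4−1=3):
R_{1,1} = 48.125925 + (48.125925 − 54.725605)/3 = 45.926032
R_{2,1} = (4·46.466568 − 48.125925) / 3 = 45.913449
R_{2,2} = 45.913449 + (45.913449 − 45.926032)/15 = 45.912610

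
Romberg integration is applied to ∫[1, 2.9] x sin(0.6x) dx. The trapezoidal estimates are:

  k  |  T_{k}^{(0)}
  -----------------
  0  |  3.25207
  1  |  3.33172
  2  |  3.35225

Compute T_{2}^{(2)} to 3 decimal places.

Richardson extrapolation on the trapezoidal column (denominator 4−1=3):
T_{1}^{(1)} = (4·3.33172 − 3.25207) / 3 = 3.35827
T_{2}^{(1)} = 3.35225 + (3.35225 − 3.33172)/3 = 3.35909
T_{2}^{(2)} = 3.35909 + (3.35909 − 3.35827)/15 = 3.35914
(Column j=1 coincides with Simpson's rule on the same nodes.)

3.359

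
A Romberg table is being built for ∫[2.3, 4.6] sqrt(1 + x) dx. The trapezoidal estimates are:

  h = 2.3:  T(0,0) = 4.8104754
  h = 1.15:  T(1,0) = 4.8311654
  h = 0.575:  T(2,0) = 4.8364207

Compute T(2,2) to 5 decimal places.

Richardson extrapolation on the trapezoidal column (denominator 4−1=3):
T(1,1) = (4·4.8311654 − 4.8104754) / 3 = 4.8380621
T(2,1) = (4·4.8364207 − 4.8311654) / 3 = 4.8381725
T(2,2) = 4.8381725 + (4.8381725 − 4.8380621)/15 = 4.8381799

4.83818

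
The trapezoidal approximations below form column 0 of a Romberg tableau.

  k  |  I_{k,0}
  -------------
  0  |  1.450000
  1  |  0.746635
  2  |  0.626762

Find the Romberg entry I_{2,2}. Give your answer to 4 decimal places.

0.5918

Richardson extrapolation on the trapezoidal column (denominator 4−1=3):
I_{1,1} = 0.746635 + (0.746635 − 1.450000)/3 = 0.512180
I_{2,1} = 0.626762 + (0.626762 − 0.746635)/3 = 0.586804
I_{2,2} = 0.586804 + (0.586804 − 0.512180)/15 = 0.591779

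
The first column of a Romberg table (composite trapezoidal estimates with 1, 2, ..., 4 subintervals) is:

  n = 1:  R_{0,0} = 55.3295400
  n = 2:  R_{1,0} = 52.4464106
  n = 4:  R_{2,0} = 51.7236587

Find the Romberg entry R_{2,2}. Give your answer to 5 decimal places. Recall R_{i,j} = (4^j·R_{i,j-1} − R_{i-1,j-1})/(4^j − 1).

51.48257

Richardson extrapolation on the trapezoidal column (denominator 4−1=3):
R_{1,1} = 52.4464106 + (52.4464106 − 55.3295400)/3 = 51.4853675
R_{2,1} = (4·51.7236587 − 52.4464106) / 3 = 51.4827414
R_{2,2} = 51.4827414 + (51.4827414 − 51.4853675)/15 = 51.4825663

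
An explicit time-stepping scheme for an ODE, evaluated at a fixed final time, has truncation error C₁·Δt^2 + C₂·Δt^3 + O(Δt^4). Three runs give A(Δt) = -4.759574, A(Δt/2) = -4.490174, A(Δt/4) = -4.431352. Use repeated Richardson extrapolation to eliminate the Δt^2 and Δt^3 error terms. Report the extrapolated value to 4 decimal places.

-4.4134

First eliminate the Δt^2 term (factor 2^2 = 4):
  B₁ = (4·(-4.490174) − (-4.759574))/3 = -4.400374
  B₂ = (4·(-4.431352) − (-4.490174))/3 = -4.411745
Then eliminate the Δt^3 term (factor 2^3 = 8):
  (8·(-4.411745) − (-4.400374))/7 = -4.413369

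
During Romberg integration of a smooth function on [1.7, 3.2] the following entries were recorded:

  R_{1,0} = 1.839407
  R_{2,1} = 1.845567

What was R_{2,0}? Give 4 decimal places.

From R_{2,1} = (4·R_{2,0} − R_{1,0})/3, solve for R_{2,0}:
4·R_{2,0} = 3·1.845567 + 1.839407 = 7.376108
R_{2,0} = 1.844027

1.8440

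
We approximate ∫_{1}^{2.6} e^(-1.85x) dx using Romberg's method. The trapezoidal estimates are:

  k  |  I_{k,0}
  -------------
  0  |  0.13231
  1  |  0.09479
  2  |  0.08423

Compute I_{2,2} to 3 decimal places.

0.081

Richardson extrapolation on the trapezoidal column (denominator 4−1=3):
I_{1,1} = 0.09479 + (0.09479 − 0.13231)/3 = 0.08228
I_{2,1} = 0.08423 + (0.08423 − 0.09479)/3 = 0.08071
I_{2,2} = 0.08071 + (0.08071 − 0.08228)/15 = 0.08061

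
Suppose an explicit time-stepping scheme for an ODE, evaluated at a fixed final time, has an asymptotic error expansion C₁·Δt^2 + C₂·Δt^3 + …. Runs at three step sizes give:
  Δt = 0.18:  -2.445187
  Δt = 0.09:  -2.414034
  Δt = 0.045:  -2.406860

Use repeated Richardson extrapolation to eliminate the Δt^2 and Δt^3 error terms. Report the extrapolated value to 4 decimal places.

-2.4046

First eliminate the Δt^2 term (factor 2^2 = 4):
  B₁ = (4·(-2.414034) − (-2.445187))/3 = -2.403650
  B₂ = (4·(-2.406860) − (-2.414034))/3 = -2.404469
Then eliminate the Δt^3 term (factor 2^3 = 8):
  (8·(-2.404469) − (-2.403650))/7 = -2.404586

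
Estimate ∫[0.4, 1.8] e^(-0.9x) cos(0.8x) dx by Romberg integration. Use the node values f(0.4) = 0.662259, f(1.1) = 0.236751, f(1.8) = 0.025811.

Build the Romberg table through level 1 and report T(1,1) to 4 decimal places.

0.3815

T(0,0) (trapezoid, 1 panel, h=1.4000): 0.481649
T(1,0) (trapezoid, 2 panels, h=0.7000): 0.406550
T(1,1) = 0.406550 + (0.406550 − 0.481649)/3 = 0.381517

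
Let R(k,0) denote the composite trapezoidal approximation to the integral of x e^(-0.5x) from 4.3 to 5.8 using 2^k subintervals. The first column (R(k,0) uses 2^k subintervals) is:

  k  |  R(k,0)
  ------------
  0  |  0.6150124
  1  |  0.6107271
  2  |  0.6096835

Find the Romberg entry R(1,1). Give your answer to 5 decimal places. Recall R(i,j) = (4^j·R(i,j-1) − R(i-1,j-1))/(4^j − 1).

0.60930

R(1,1) = 0.6107271 + (0.6107271 − 0.6150124)/3 = 0.6092987
(Column j=1 coincides with Simpson's rule on the same nodes.)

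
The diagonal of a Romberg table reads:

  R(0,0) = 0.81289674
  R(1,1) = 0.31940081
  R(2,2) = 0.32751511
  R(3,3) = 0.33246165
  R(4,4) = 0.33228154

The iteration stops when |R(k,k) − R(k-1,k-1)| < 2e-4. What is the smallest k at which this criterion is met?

|R(1,1) − R(0,0)| = 0.49349593 ≥ 2e-4
|R(2,2) − R(1,1)| = 0.00811430 ≥ 2e-4
|R(3,3) − R(2,2)| = 0.00494654 ≥ 2e-4
|R(4,4) − R(3,3)| = 0.00018011 < 2e-4

k = 4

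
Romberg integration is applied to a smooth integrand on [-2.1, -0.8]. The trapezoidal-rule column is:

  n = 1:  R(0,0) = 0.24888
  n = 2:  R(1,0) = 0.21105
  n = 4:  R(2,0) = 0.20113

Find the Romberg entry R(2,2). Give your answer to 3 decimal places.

0.198

Richardson extrapolation on the trapezoidal column (denominator 4−1=3):
R(1,1) = 0.21105 + (0.21105 − 0.24888)/3 = 0.19844
R(2,1) = (4·0.20113 − 0.21105) / 3 = 0.19782
R(2,2) = 0.19782 + (0.19782 − 0.19844)/15 = 0.19778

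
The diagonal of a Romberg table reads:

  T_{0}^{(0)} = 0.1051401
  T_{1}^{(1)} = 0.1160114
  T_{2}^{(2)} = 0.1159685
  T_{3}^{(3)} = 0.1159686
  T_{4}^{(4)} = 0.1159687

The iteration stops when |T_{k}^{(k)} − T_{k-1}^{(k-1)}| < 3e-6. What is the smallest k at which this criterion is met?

k = 3

|T_{1}^{(1)} − T_{0}^{(0)}| = 0.0108713 ≥ 3e-6
|T_{2}^{(2)} − T_{1}^{(1)}| = 0.0000429 ≥ 3e-6
|T_{3}^{(3)} − T_{2}^{(2)}| = 0.0000001 < 3e-6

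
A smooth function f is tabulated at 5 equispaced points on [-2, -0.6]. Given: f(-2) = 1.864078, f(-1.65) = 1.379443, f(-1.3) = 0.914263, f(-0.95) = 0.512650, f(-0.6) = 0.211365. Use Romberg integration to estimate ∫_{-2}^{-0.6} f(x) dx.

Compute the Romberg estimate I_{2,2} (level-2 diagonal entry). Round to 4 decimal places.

1.3385

I_{0,0} (trapezoid, 1 panel, h=1.4000): 1.452810
I_{1,0} (trapezoid, 2 panels, h=0.7000): 1.366389
I_{2,0} (trapezoid, 4 panels, h=0.3500): 1.345427
I_{1,1} = 1.366389 + (1.366389 − 1.452810)/3 = 1.337582
I_{2,1} = 1.345427 + (1.345427 − 1.366389)/3 = 1.338440
I_{2,2} = 1.338440 + (1.338440 − 1.337582)/15 = 1.338497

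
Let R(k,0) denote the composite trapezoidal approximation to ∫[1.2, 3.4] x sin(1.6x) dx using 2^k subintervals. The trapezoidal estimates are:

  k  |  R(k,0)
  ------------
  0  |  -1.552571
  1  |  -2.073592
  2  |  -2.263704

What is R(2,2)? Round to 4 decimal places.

Richardson extrapolation on the trapezoidal column (denominator 4−1=3):
R(1,1) = -2.073592 + (-2.073592 − (-1.552571))/3 = -2.247266
R(2,1) = (4·(-2.263704) − (-2.073592)) / 3 = -2.327075
R(2,2) = -2.327075 + (-2.327075 − (-2.247266))/15 = -2.332396

-2.3324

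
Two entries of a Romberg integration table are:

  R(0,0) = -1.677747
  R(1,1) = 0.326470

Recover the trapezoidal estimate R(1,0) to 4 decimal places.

-0.1746

From R(1,1) = (4·R(1,0) − R(0,0))/3, solve for R(1,0):
4·R(1,0) = 3·0.326470 + (-1.677747) = -0.698337
R(1,0) = -0.174584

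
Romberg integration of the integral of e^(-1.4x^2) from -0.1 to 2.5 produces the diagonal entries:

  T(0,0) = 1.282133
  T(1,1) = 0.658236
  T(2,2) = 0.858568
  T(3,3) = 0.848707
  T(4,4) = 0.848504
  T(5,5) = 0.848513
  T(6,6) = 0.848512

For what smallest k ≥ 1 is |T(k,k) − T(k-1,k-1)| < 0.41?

|T(1,1) − T(0,0)| = 0.623897 ≥ 0.41
|T(2,2) − T(1,1)| = 0.200332 < 0.41

k = 2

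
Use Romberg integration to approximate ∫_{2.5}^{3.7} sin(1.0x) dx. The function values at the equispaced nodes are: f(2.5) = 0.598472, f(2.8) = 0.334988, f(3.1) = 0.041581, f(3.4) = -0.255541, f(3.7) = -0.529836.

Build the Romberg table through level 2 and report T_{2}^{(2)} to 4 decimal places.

T_{0}^{(0)} (trapezoid, 1 panel, h=1.2000): 0.041182
T_{1}^{(0)} (trapezoid, 2 panels, h=0.6000): 0.045539
T_{2}^{(0)} (trapezoid, 4 panels, h=0.3000): 0.046604
T_{1}^{(1)} = 0.045539 + (0.045539 − 0.041182)/3 = 0.046991
T_{2}^{(1)} = 0.046604 + (0.046604 − 0.045539)/3 = 0.046959
T_{2}^{(2)} = 0.046959 + (0.046959 − 0.046991)/15 = 0.046957

0.0470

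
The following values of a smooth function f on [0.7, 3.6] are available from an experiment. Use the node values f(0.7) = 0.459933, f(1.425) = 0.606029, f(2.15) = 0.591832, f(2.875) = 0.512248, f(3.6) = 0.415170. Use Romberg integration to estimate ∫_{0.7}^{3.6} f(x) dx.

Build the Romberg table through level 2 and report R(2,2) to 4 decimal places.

R(0,0) (trapezoid, 1 panel, h=2.9000): 1.268899
R(1,0) (trapezoid, 2 panels, h=1.4500): 1.492606
R(2,0) (trapezoid, 4 panels, h=0.7250): 1.557054
R(1,1) = 1.492606 + (1.492606 − 1.268899)/3 = 1.567175
R(2,1) = 1.557054 + (1.557054 − 1.492606)/3 = 1.578537
R(2,2) = 1.578537 + (1.578537 − 1.567175)/15 = 1.579294

1.5793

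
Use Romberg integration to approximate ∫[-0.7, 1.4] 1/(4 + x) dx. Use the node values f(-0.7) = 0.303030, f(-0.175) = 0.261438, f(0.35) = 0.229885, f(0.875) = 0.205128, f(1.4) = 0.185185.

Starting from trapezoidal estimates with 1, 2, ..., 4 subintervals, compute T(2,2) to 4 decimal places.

T(0,0) (trapezoid, 1 panel, h=2.1000): 0.512626
T(1,0) (trapezoid, 2 panels, h=1.0500): 0.497692
T(2,0) (trapezoid, 4 panels, h=0.5250): 0.493793
T(1,1) = 0.497692 + (0.497692 − 0.512626)/3 = 0.492714
T(2,1) = 0.493793 + (0.493793 − 0.497692)/3 = 0.492493
T(2,2) = 0.492493 + (0.492493 − 0.492714)/15 = 0.492478

0.4925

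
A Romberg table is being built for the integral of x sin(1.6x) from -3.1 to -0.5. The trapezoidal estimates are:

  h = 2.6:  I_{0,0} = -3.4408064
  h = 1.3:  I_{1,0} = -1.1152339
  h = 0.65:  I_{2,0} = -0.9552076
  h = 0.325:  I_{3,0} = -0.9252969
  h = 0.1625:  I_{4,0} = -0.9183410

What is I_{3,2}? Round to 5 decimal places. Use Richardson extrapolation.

I_{2,1} = (4·(-0.9552076) − (-1.1152339)) / 3 = -0.9018655
I_{3,1} = (4·(-0.9252969) − (-0.9552076)) / 3 = -0.9153267
I_{3,2} = -0.9153267 + (-0.9153267 − (-0.9018655))/15 = -0.9162241

-0.91622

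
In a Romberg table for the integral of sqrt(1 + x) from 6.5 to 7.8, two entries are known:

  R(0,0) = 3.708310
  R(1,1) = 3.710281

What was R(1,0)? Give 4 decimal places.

From R(1,1) = (4·R(1,0) − R(0,0))/3, solve for R(1,0):
4·R(1,0) = 3·3.710281 + 3.708310 = 14.839153
R(1,0) = 3.709788

3.7098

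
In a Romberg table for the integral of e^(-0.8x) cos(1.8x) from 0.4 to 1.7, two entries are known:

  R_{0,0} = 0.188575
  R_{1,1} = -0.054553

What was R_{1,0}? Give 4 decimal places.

From R_{1,1} = (4·R_{1,0} − R_{0,0})/3, solve for R_{1,0}:
4·R_{1,0} = 3·(-0.054553) + 0.188575 = 0.024916
R_{1,0} = 0.006229

0.0062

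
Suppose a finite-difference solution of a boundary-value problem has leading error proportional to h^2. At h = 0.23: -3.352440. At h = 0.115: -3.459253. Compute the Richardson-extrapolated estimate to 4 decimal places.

Extrapolated value = (4·A(h/2) − A(h)) / (4 − 1)
= (4·(-3.459253) − (-3.352440)) / 3
= -10.484572 / 3 = -3.494857

-3.4949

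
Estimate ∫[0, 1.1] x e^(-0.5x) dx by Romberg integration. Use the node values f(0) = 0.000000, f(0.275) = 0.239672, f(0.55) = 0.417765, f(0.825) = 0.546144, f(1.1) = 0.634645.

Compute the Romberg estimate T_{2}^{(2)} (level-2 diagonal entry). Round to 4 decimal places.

0.4229

T_{0}^{(0)} (trapezoid, 1 panel, h=1.1000): 0.349055
T_{1}^{(0)} (trapezoid, 2 panels, h=0.5500): 0.404298
T_{2}^{(0)} (trapezoid, 4 panels, h=0.2750): 0.418248
T_{1}^{(1)} = 0.404298 + (0.404298 − 0.349055)/3 = 0.422712
T_{2}^{(1)} = 0.418248 + (0.418248 − 0.404298)/3 = 0.422898
T_{2}^{(2)} = 0.422898 + (0.422898 − 0.422712)/15 = 0.422910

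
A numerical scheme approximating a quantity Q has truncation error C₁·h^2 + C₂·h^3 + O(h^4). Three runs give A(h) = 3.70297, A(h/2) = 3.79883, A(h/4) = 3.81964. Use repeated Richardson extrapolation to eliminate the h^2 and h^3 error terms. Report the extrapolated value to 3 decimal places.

First eliminate the h^2 term (factor 2^2 = 4):
  B₁ = (4·3.79883 − 3.70297)/3 = 3.83078
  B₂ = (4·3.81964 − 3.79883)/3 = 3.82658
Then eliminate the h^3 term (factor 2^3 = 8):
  (8·3.82658 − 3.83078)/7 = 3.82598

3.826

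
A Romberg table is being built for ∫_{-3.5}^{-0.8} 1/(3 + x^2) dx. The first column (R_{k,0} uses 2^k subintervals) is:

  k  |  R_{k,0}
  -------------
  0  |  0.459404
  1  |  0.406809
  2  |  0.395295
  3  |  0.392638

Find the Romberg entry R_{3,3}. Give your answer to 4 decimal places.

Richardson extrapolation on the trapezoidal column (denominator 4−1=3):
R_{1,1} = 0.406809 + (0.406809 − 0.459404)/3 = 0.389277
R_{2,1} = 0.395295 + (0.395295 − 0.406809)/3 = 0.391457
R_{3,1} = 0.392638 + (0.392638 − 0.395295)/3 = 0.391752
R_{2,2} = (16·0.391457 − 0.389277) / 15 = 0.391602
R_{3,2} = (16·0.391752 − 0.391457) / 15 = 0.391772
R_{3,3} = (64·0.391772 − 0.391602) / 63 = 0.391775

0.3918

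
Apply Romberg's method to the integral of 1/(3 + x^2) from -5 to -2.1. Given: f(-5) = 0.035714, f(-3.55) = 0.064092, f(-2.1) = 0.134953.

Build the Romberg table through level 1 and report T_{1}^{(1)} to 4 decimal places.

T_{0}^{(0)} (trapezoid, 1 panel, h=2.9000): 0.247467
T_{1}^{(0)} (trapezoid, 2 panels, h=1.4500): 0.216667
T_{1}^{(1)} = 0.216667 + (0.216667 − 0.247467)/3 = 0.206400

0.2064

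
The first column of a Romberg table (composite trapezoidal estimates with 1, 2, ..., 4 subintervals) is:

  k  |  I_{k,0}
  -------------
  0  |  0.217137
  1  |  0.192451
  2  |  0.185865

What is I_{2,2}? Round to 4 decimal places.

0.1836

Richardson extrapolation on the trapezoidal column (denominator 4−1=3):
I_{1,1} = (4·0.192451 − 0.217137) / 3 = 0.184222
I_{2,1} = (4·0.185865 − 0.192451) / 3 = 0.183670
I_{2,2} = 0.183670 + (0.183670 − 0.184222)/15 = 0.183633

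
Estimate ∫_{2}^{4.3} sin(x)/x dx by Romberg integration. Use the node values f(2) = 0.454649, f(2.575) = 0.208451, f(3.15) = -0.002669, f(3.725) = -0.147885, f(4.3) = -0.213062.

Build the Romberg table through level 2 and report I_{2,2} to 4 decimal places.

0.0919

I_{0,0} (trapezoid, 1 panel, h=2.3000): 0.277825
I_{1,0} (trapezoid, 2 panels, h=1.1500): 0.135843
I_{2,0} (trapezoid, 4 panels, h=0.5750): 0.102747
I_{1,1} = 0.135843 + (0.135843 − 0.277825)/3 = 0.088516
I_{2,1} = 0.102747 + (0.102747 − 0.135843)/3 = 0.091715
I_{2,2} = 0.091715 + (0.091715 − 0.088516)/15 = 0.091928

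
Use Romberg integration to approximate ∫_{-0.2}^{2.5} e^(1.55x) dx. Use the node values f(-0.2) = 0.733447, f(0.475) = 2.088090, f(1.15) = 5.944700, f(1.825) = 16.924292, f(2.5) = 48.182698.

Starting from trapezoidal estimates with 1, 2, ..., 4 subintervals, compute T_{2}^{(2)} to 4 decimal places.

30.6644

T_{0}^{(0)} (trapezoid, 1 panel, h=2.7000): 66.036796
T_{1}^{(0)} (trapezoid, 2 panels, h=1.3500): 41.043743
T_{2}^{(0)} (trapezoid, 4 panels, h=0.6750): 33.355229
T_{1}^{(1)} = 41.043743 + (41.043743 − 66.036796)/3 = 32.712725
T_{2}^{(1)} = 33.355229 + (33.355229 − 41.043743)/3 = 30.792391
T_{2}^{(2)} = 30.792391 + (30.792391 − 32.712725)/15 = 30.664369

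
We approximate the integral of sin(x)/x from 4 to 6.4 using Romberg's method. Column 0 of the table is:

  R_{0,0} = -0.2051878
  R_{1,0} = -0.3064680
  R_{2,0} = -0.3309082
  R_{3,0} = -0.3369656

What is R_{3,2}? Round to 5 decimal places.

R_{2,1} = (4·(-0.3309082) − (-0.3064680)) / 3 = -0.3390549
R_{3,1} = -0.3369656 + (-0.3369656 − (-0.3309082))/3 = -0.3389847
R_{3,2} = -0.3389847 + (-0.3389847 − (-0.3390549))/15 = -0.3389800

-0.33898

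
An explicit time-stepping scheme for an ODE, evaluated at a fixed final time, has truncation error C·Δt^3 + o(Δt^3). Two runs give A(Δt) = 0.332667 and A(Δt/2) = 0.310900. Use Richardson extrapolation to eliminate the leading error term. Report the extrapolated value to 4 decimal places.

The leading error scales as Δt^3; refining by a factor of 2 reduces it by 2^3 = 8.
Extrapolated value = (8·A(Δt/2) − A(Δt)) / (8 − 1)
= (8·0.310900 − 0.332667) / 7
= 2.154533 / 7 = 0.307790

0.3078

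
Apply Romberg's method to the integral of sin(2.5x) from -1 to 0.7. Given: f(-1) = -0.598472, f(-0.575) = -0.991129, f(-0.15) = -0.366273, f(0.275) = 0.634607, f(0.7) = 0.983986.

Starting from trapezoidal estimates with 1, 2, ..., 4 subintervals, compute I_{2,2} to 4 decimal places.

-0.2475

I_{0,0} (trapezoid, 1 panel, h=1.7000): 0.327687
I_{1,0} (trapezoid, 2 panels, h=0.8500): -0.147489
I_{2,0} (trapezoid, 4 panels, h=0.4250): -0.225266
I_{1,1} = -0.147489 + (-0.147489 − 0.327687)/3 = -0.305881
I_{2,1} = -0.225266 + (-0.225266 − (-0.147489))/3 = -0.251192
I_{2,2} = -0.251192 + (-0.251192 − (-0.305881))/15 = -0.247546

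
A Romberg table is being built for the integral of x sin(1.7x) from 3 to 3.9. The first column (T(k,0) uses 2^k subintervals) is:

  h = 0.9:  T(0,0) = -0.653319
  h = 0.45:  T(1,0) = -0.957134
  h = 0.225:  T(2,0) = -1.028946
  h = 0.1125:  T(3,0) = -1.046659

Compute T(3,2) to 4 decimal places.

Richardson extrapolation on the trapezoidal column (denominator 4−1=3):
T(2,1) = (4·(-1.028946) − (-0.957134)) / 3 = -1.052883
T(3,1) = -1.046659 + (-1.046659 − (-1.028946))/3 = -1.052563
T(3,2) = (16·(-1.052563) − (-1.052883)) / 15 = -1.052542
(Column j=1 coincides with Simpson's rule on the same nodes.)

-1.0525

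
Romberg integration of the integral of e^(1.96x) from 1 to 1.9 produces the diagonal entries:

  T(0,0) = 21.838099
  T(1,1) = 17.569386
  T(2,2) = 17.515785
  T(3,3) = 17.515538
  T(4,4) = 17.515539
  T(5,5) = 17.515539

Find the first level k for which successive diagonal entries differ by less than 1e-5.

k = 4

|T(1,1) − T(0,0)| = 4.268713 ≥ 1e-5
|T(2,2) − T(1,1)| = 0.053601 ≥ 1e-5
|T(3,3) − T(2,2)| = 0.000247 ≥ 1e-5
|T(4,4) − T(3,3)| = 0.000001 < 1e-5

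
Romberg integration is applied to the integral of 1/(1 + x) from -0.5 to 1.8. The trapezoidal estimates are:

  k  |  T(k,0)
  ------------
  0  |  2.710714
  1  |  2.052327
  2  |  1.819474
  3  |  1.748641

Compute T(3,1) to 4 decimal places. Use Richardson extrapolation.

Richardson extrapolation on the trapezoidal column (denominator 4−1=3):
T(3,1) = (4·1.748641 − 1.819474) / 3 = 1.725030

1.7250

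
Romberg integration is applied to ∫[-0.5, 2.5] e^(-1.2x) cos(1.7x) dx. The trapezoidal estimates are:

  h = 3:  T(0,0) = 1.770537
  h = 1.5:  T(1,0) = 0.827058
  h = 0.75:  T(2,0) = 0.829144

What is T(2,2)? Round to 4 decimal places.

T(1,1) = 0.827058 + (0.827058 − 1.770537)/3 = 0.512565
T(2,1) = 0.829144 + (0.829144 − 0.827058)/3 = 0.829839
T(2,2) = (16·0.829839 − 0.512565) / 15 = 0.850991

0.8510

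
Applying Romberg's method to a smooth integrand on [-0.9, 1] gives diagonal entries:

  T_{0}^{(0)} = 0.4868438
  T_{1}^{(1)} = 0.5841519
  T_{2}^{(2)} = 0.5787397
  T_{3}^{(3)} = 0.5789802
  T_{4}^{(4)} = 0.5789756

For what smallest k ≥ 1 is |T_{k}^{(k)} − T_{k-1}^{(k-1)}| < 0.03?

|T_{1}^{(1)} − T_{0}^{(0)}| = 0.0973081 ≥ 0.03
|T_{2}^{(2)} − T_{1}^{(1)}| = 0.0054122 < 0.03

k = 2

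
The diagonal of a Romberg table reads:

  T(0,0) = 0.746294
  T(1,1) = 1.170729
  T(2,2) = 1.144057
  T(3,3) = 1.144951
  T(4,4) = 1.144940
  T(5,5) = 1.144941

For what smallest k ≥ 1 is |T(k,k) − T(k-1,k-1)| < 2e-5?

k = 4

|T(1,1) − T(0,0)| = 0.424435 ≥ 2e-5
|T(2,2) − T(1,1)| = 0.026672 ≥ 2e-5
|T(3,3) − T(2,2)| = 0.000894 ≥ 2e-5
|T(4,4) − T(3,3)| = 0.000011 < 2e-5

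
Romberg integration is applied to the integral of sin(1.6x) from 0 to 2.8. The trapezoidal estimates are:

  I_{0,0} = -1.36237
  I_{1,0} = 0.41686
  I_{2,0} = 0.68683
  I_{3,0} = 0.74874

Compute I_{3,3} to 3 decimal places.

Richardson extrapolation on the trapezoidal column (denominator 4−1=3):
I_{1,1} = (4·0.41686 − (-1.36237)) / 3 = 1.00994
I_{2,1} = 0.68683 + (0.68683 − 0.41686)/3 = 0.77682
I_{3,1} = 0.74874 + (0.74874 − 0.68683)/3 = 0.76938
I_{2,2} = (16·0.77682 − 1.00994) / 15 = 0.76128
I_{3,2} = (16·0.76938 − 0.77682) / 15 = 0.76888
I_{3,3} = 0.76888 + (0.76888 − 0.76128)/63 = 0.76900

0.769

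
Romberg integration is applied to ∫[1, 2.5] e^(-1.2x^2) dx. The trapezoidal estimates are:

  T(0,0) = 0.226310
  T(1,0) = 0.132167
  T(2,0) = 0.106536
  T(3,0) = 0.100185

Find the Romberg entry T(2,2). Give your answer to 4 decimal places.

T(1,1) = (4·0.132167 − 0.226310) / 3 = 0.100786
T(2,1) = 0.106536 + (0.106536 − 0.132167)/3 = 0.097992
T(2,2) = 0.097992 + (0.097992 − 0.100786)/15 = 0.097806
(Column j=1 coincides with Simpson's rule on the same nodes.)

0.0978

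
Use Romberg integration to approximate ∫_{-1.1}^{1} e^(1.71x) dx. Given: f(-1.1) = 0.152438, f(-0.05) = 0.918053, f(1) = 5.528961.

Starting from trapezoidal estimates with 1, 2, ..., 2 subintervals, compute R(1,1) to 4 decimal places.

3.2738

R(0,0) (trapezoid, 1 panel, h=2.1000): 5.965469
R(1,0) (trapezoid, 2 panels, h=1.0500): 3.946690
R(1,1) = 3.946690 + (3.946690 − 5.965469)/3 = 3.273764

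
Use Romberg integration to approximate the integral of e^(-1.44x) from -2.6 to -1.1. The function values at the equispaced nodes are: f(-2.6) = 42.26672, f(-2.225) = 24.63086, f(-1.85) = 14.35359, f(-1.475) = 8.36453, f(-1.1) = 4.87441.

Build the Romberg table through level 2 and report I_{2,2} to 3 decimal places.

I_{0,0} (trapezoid, 1 panel, h=1.5000): 35.35585
I_{1,0} (trapezoid, 2 panels, h=0.7500): 28.44312
I_{2,0} (trapezoid, 4 panels, h=0.3750): 26.59483
I_{1,1} = 28.44312 + (28.44312 − 35.35585)/3 = 26.13888
I_{2,1} = 26.59483 + (26.59483 − 28.44312)/3 = 25.97873
I_{2,2} = 25.97873 + (25.97873 − 26.13888)/15 = 25.96805

25.968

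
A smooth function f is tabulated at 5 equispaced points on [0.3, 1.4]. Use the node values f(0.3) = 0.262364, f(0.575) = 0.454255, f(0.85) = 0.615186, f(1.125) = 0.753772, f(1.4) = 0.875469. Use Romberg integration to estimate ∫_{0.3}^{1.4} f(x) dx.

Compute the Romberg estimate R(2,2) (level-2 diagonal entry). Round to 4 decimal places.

0.6600

R(0,0) (trapezoid, 1 panel, h=1.1000): 0.625808
R(1,0) (trapezoid, 2 panels, h=0.5500): 0.651256
R(2,0) (trapezoid, 4 panels, h=0.2750): 0.657836
R(1,1) = 0.651256 + (0.651256 − 0.625808)/3 = 0.659739
R(2,1) = 0.657836 + (0.657836 − 0.651256)/3 = 0.660029
R(2,2) = 0.660029 + (0.660029 − 0.659739)/15 = 0.660048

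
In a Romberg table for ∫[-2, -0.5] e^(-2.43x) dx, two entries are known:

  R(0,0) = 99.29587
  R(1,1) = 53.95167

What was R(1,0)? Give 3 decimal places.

From R(1,1) = (4·R(1,0) − R(0,0))/3, solve for R(1,0):
4·R(1,0) = 3·53.95167 + 99.29587 = 261.15088
R(1,0) = 65.28772

65.288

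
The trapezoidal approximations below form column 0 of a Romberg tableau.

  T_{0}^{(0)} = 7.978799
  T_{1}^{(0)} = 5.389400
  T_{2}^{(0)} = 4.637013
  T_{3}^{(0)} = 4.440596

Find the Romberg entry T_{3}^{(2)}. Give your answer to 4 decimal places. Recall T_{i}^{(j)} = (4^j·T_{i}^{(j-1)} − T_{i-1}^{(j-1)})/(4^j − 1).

4.3744

Richardson extrapolation on the trapezoidal column (denominator 4−1=3):
T_{2}^{(1)} = 4.637013 + (4.637013 − 5.389400)/3 = 4.386217
T_{3}^{(1)} = 4.440596 + (4.440596 − 4.637013)/3 = 4.375124
T_{3}^{(2)} = (16·4.375124 − 4.386217) / 15 = 4.374384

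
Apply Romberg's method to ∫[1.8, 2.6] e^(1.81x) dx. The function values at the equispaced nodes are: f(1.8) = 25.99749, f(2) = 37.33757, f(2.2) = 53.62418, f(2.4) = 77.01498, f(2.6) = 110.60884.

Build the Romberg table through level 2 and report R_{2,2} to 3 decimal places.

46.747

R_{0,0} (trapezoid, 1 panel, h=0.8000): 54.64253
R_{1,0} (trapezoid, 2 panels, h=0.4000): 48.77094
R_{2,0} (trapezoid, 4 panels, h=0.2000): 47.25598
R_{1,1} = 48.77094 + (48.77094 − 54.64253)/3 = 46.81374
R_{2,1} = 47.25598 + (47.25598 − 48.77094)/3 = 46.75099
R_{2,2} = 46.75099 + (46.75099 − 46.81374)/15 = 46.74681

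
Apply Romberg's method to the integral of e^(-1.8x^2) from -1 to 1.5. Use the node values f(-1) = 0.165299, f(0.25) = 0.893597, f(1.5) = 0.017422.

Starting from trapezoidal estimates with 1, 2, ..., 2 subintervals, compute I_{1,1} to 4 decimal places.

I_{0,0} (trapezoid, 1 panel, h=2.5000): 0.228401
I_{1,0} (trapezoid, 2 panels, h=1.2500): 1.231197
I_{1,1} = 1.231197 + (1.231197 − 0.228401)/3 = 1.565462

1.5655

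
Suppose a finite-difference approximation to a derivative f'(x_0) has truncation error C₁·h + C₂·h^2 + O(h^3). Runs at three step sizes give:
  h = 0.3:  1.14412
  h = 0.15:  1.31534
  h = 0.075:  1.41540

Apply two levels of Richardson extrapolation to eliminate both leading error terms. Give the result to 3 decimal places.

First eliminate the h term (factor 2^1 = 2):
  B₁ = (2·1.31534 − 1.14412)/1 = 1.48656
  B₂ = (2·1.41540 − 1.31534)/1 = 1.51546
Then eliminate the h^2 term (factor 2^2 = 4):
  (4·1.51546 − 1.48656)/3 = 1.52509

1.525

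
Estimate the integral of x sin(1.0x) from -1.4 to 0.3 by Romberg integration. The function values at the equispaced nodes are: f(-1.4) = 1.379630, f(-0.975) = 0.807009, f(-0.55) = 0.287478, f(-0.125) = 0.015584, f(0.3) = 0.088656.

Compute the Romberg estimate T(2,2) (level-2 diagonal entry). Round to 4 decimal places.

0.7565

T(0,0) (trapezoid, 1 panel, h=1.7000): 1.248043
T(1,0) (trapezoid, 2 panels, h=0.8500): 0.868378
T(2,0) (trapezoid, 4 panels, h=0.4250): 0.783791
T(1,1) = 0.868378 + (0.868378 − 1.248043)/3 = 0.741823
T(2,1) = 0.783791 + (0.783791 − 0.868378)/3 = 0.755595
T(2,2) = 0.755595 + (0.755595 − 0.741823)/15 = 0.756513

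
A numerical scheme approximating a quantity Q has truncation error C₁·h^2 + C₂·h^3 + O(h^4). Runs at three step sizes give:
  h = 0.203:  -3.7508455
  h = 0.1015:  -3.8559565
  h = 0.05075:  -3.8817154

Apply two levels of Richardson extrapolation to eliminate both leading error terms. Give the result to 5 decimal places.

-3.89020

First eliminate the h^2 term (factor 2^2 = 4):
  B₁ = (4·(-3.8559565) − (-3.7508455))/3 = -3.8909935
  B₂ = (4·(-3.8817154) − (-3.8559565))/3 = -3.8903017
Then eliminate the h^3 term (factor 2^3 = 8):
  (8·(-3.8903017) − (-3.8909935))/7 = -3.8902029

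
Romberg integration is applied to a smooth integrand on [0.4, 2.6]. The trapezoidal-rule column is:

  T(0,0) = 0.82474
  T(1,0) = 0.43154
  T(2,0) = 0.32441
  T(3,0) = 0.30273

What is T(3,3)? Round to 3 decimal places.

0.296

T(1,1) = (4·0.43154 − 0.82474) / 3 = 0.30047
T(2,1) = (4·0.32441 − 0.43154) / 3 = 0.28870
T(3,1) = (4·0.30273 − 0.32441) / 3 = 0.29550
T(2,2) = (16·0.28870 − 0.30047) / 15 = 0.28792
T(3,2) = 0.29550 + (0.29550 − 0.28870)/15 = 0.29595
T(3,3) = 0.29595 + (0.29595 − 0.28792)/63 = 0.29608
(Column j=1 coincides with Simpson's rule on the same nodes.)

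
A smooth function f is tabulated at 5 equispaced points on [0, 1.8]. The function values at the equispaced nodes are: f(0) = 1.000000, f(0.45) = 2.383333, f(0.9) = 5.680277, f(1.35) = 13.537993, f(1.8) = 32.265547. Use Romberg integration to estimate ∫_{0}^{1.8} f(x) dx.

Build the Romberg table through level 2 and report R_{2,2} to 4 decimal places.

16.2101

R_{0,0} (trapezoid, 1 panel, h=1.8000): 29.938992
R_{1,0} (trapezoid, 2 panels, h=0.9000): 20.081745
R_{2,0} (trapezoid, 4 panels, h=0.4500): 17.205469
R_{1,1} = 20.081745 + (20.081745 − 29.938992)/3 = 16.795996
R_{2,1} = 17.205469 + (17.205469 − 20.081745)/3 = 16.246710
R_{2,2} = 16.246710 + (16.246710 − 16.795996)/15 = 16.210091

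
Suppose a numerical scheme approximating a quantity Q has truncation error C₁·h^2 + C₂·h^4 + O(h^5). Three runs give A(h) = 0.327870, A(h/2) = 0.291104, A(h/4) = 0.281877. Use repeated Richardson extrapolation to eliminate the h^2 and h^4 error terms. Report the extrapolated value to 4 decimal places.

First eliminate the h^2 term (factor 2^2 = 4):
  B₁ = (4·0.291104 − 0.327870)/3 = 0.278849
  B₂ = (4·0.281877 − 0.291104)/3 = 0.278801
Then eliminate the h^4 term (factor 2^4 = 16):
  (16·0.278801 − 0.278849)/15 = 0.278798

0.2788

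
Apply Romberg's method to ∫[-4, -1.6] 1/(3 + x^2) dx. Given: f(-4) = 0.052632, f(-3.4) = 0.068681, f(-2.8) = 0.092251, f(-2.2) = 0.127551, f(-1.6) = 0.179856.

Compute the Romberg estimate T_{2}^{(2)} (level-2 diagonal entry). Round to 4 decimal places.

0.2404

T_{0}^{(0)} (trapezoid, 1 panel, h=2.4000): 0.278986
T_{1}^{(0)} (trapezoid, 2 panels, h=1.2000): 0.250194
T_{2}^{(0)} (trapezoid, 4 panels, h=0.6000): 0.242836
T_{1}^{(1)} = 0.250194 + (0.250194 − 0.278986)/3 = 0.240597
T_{2}^{(1)} = 0.242836 + (0.242836 − 0.250194)/3 = 0.240383
T_{2}^{(2)} = 0.240383 + (0.240383 − 0.240597)/15 = 0.240369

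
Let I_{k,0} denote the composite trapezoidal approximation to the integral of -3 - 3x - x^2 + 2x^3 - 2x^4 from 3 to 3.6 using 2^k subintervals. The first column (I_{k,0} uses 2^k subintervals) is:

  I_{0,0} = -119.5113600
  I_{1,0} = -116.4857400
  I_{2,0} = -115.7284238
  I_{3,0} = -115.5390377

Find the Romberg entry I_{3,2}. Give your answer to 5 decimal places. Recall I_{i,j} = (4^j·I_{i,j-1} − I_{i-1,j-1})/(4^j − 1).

-115.47590

I_{2,1} = (4·(-115.7284238) − (-116.4857400)) / 3 = -115.4759851
I_{3,1} = -115.5390377 + (-115.5390377 − (-115.7284238))/3 = -115.4759090
I_{3,2} = -115.4759090 + (-115.4759090 − (-115.4759851))/15 = -115.4759039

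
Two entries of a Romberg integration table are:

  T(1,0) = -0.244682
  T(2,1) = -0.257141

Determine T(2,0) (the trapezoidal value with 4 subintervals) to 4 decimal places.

-0.2540

From T(2,1) = (4·T(2,0) − T(1,0))/3, solve for T(2,0):
4·T(2,0) = 3·(-0.257141) + (-0.244682) = -1.016105
T(2,0) = -0.254026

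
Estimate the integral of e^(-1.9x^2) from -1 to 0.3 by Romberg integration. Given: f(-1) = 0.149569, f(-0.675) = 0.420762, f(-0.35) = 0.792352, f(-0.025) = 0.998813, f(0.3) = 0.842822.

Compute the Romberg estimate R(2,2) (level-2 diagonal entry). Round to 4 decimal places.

0.8938

R(0,0) (trapezoid, 1 panel, h=1.3000): 0.645054
R(1,0) (trapezoid, 2 panels, h=0.6500): 0.837556
R(2,0) (trapezoid, 4 panels, h=0.3250): 0.880140
R(1,1) = 0.837556 + (0.837556 − 0.645054)/3 = 0.901723
R(2,1) = 0.880140 + (0.880140 − 0.837556)/3 = 0.894335
R(2,2) = 0.894335 + (0.894335 − 0.901723)/15 = 0.893842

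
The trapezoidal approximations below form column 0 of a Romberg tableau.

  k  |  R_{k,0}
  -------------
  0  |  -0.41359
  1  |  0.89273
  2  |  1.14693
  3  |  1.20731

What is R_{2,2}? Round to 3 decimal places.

Richardson extrapolation on the trapezoidal column (denominator 4−1=3):
R_{1,1} = 0.89273 + (0.89273 − (-0.41359))/3 = 1.32817
R_{2,1} = 1.14693 + (1.14693 − 0.89273)/3 = 1.23166
R_{2,2} = (16·1.23166 − 1.32817) / 15 = 1.22523

1.225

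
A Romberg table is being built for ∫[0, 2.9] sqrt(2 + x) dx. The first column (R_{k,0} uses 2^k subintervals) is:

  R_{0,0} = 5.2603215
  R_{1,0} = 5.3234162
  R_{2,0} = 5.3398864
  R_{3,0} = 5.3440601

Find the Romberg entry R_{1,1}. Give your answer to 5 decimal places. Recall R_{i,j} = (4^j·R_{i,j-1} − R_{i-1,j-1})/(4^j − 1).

Richardson extrapolation on the trapezoidal column (denominator 4−1=3):
R_{1,1} = 5.3234162 + (5.3234162 − 5.2603215)/3 = 5.3444478

5.34445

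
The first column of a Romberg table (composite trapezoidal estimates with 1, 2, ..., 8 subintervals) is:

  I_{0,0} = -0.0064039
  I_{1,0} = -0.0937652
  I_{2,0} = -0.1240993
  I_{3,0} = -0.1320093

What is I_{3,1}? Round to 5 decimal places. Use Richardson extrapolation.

-0.13465

Richardson extrapolation on the trapezoidal column (denominator 4−1=3):
I_{3,1} = (4·(-0.1320093) − (-0.1240993)) / 3 = -0.1346460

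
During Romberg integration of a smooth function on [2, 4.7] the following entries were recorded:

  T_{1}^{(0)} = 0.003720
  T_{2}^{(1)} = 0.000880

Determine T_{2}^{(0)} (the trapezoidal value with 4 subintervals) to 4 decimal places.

From T_{2}^{(1)} = (4·T_{2}^{(0)} − T_{1}^{(0)})/3, solve for T_{2}^{(0)}:
4·T_{2}^{(0)} = 3·0.000880 + 0.003720 = 0.006360
T_{2}^{(0)} = 0.001590

0.0016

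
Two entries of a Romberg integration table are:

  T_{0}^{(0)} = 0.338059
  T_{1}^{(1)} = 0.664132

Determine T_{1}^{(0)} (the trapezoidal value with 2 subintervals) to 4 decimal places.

0.5826

From T_{1}^{(1)} = (4·T_{1}^{(0)} − T_{0}^{(0)})/3, solve for T_{1}^{(0)}:
4·T_{1}^{(0)} = 3·0.664132 + 0.338059 = 2.330455
T_{1}^{(0)} = 0.582614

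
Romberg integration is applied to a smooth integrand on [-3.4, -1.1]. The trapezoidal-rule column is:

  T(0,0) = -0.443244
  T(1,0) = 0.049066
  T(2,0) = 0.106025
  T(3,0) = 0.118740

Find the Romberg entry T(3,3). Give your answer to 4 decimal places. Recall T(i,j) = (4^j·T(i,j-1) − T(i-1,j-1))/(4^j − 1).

T(1,1) = 0.049066 + (0.049066 − (-0.443244))/3 = 0.213169
T(2,1) = 0.106025 + (0.106025 − 0.049066)/3 = 0.125011
T(3,1) = (4·0.118740 − 0.106025) / 3 = 0.122978
T(2,2) = 0.125011 + (0.125011 − 0.213169)/15 = 0.119134
T(3,2) = 0.122978 + (0.122978 − 0.125011)/15 = 0.122842
T(3,3) = (64·0.122842 − 0.119134) / 63 = 0.122901
(Column j=1 coincides with Simpson's rule on the same nodes.)

0.1229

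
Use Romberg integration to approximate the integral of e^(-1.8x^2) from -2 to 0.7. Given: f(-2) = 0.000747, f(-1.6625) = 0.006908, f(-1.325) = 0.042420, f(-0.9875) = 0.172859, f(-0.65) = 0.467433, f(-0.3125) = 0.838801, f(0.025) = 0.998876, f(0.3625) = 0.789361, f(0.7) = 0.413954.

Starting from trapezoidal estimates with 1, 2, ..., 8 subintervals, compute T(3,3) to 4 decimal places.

T(0,0) (trapezoid, 1 panel, h=2.7000): 0.559846
T(1,0) (trapezoid, 2 panels, h=1.3500): 0.910958
T(2,0) (trapezoid, 4 panels, h=0.6750): 1.158354
T(3,0) (trapezoid, 8 panels, h=0.3375): 1.189353
T(1,1) = 0.910958 + (0.910958 − 0.559846)/3 = 1.027995
T(2,1) = 1.158354 + (1.158354 − 0.910958)/3 = 1.240819
T(3,1) = 1.189353 + (1.189353 − 1.158354)/3 = 1.199686
T(2,2) = 1.240819 + (1.240819 − 1.027995)/15 = 1.255007
T(3,2) = 1.199686 + (1.199686 − 1.240819)/15 = 1.196944
T(3,3) = 1.196944 + (1.196944 − 1.255007)/63 = 1.196022

1.1960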